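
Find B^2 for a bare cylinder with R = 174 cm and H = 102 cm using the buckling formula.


B^2 = (2.405/R)^2 + (pi/H)^2
B^2 = (2.405/174)^2 + (pi/102)^2
B^2 = 0.0011397 /cm^2

0.0011397


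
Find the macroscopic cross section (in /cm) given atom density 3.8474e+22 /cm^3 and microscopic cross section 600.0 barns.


Sigma = N * sigma_barns * 1e-24
Sigma = 3.8474e+22 * 600.0 * 1e-24
Sigma = 23.084 /cm

23.084


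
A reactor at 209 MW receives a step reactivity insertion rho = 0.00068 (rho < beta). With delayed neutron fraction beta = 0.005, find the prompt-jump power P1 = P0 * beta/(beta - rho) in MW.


P1/P0 = beta / (beta - rho)
P1/P0 = 0.005 / (0.005 - 0.00068) = 1.157407
P1 = 209 * 1.157407 = 241.90 MW

241.90


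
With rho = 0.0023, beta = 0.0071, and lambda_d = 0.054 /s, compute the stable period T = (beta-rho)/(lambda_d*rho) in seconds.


T = (beta - rho) / (lambda_d * rho)
T = (0.0071 - 0.0023) / (0.054 * 0.0023)
T = 38.647 s

38.647


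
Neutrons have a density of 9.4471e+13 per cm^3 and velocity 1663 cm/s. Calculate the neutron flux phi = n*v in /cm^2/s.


phi = n * v
phi = 9.4471e+13 * 1663
phi = 1.5711e+17 /cm^2/s

1.5711e+17


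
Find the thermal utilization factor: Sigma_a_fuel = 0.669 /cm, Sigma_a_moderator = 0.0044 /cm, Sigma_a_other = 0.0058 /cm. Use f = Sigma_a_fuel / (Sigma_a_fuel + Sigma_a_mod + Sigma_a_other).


f = Sigma_a_fuel / (Sigma_a_fuel + Sigma_a_mod + Sigma_a_other)
f = 0.669 / (0.669 + 0.0044 + 0.0058)
f = 0.98498

0.98498


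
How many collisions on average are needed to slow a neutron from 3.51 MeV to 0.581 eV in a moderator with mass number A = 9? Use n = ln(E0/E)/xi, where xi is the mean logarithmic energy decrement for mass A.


xi = 1 + (A-1)^2/(2A)*ln((A-1)/(A+1)) = 0.2066007 (for A = 9)
n = ln(E0/E) / xi
n = ln(3.51e6 / 0.581) / 0.2066007
n = ln(6.041308e+06) / 0.2066007 = 75.576

75.576


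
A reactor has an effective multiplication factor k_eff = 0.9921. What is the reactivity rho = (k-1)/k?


rho = (k_eff - 1) / k_eff
rho = (0.9921 - 1) / 0.9921
rho = -0.0079629

-0.0079629


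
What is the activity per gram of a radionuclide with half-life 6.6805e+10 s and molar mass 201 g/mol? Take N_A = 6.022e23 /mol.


lambda = ln(2) / t_half = ln(2) / 6.6805e+10 = 1.037568e-11 /s
SA = lambda * N_A / M
SA = 1.037568e-11 * 6.022e23 / 201
SA = 3.1086e+10 Bq/g

3.1086e+10


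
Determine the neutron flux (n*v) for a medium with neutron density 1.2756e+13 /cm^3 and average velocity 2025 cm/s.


phi = n * v
phi = 1.2756e+13 * 2025
phi = 2.5831e+16 /cm^2/s

2.5831e+16


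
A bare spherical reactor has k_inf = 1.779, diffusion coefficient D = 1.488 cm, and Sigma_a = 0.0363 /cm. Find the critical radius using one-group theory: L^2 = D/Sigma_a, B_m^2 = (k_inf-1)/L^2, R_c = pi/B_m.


L^2 = D / Sigma_a = 1.488 / 0.0363 = 40.99174 cm^2
B_m^2 = (k_inf - 1) / L^2 = (1.779 - 1) / 40.99174 = 0.01900383 /cm^2
For a bare sphere: B_g = pi/R, so R_c = pi / sqrt(B_m^2)
R_c = pi / sqrt(0.01900383) = 22.789 cm

22.789


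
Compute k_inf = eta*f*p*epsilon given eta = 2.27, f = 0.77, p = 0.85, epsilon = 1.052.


k_inf = eta * f * p * epsilon
k_inf = 2.27 * 0.77 * 0.85 * 1.052
k_inf = 1.5630

1.5630


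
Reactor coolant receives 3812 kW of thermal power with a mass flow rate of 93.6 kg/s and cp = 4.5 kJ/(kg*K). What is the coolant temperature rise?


dT = Q / (m_dot * cp)
dT = 3812 / (93.6 * 4.5)
dT = 9.0503 C

9.0503


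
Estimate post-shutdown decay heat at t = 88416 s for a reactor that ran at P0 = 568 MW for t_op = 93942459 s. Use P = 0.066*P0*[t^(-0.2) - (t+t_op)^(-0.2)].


P/P0 = 0.066 * [t^(-0.2) - (t + t_op)^(-0.2)]
P/P0 = 0.066 * [88416^(-0.2) - (88416 + 93942459)^(-0.2)]
P/P0 = 0.066 * [0.1024929 - 0.02542997] = 0.005086153
P = 568 * 0.005086153 = 2.8889 MW

2.8889


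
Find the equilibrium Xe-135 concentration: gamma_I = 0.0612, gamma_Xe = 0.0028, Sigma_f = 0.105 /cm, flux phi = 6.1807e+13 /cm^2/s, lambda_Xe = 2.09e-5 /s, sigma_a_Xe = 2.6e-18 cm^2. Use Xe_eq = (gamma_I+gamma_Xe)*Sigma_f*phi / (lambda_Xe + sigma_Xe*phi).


Xe_eq = (gamma_I + gamma_Xe) * Sigma_f * phi / (lambda_Xe + sigma_Xe * phi)
Numerator = (0.0612 + 0.0028) * 0.105 * 6.1807e+13 = 4.153430e+11
Denominator = 2.09e-5 + 2.6e-18 * 6.1807e+13 = 1.815982e-04
Xe_eq = 4.153430e+11 / 1.815982e-04 = 2.2872e+15 /cm^3

2.2872e+15


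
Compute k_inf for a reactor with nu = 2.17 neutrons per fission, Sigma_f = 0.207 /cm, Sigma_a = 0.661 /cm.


k_inf = nu * Sigma_f / Sigma_a
k_inf = 2.17 * 0.207 / 0.661
k_inf = 0.67956

0.67956


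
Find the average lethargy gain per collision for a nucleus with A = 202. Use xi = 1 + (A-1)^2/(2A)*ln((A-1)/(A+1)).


xi = 1 + (A-1)^2/(2A) * ln((A-1)/(A+1))
xi = 1 + (202-1)^2/(2*202) * ln((202-1)/(202 +1))
xi = 0.0098684

0.0098684


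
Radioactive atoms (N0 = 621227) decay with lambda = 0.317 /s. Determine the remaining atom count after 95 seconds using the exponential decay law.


N = N0 * exp(-lambda * t)
N = 621227 * exp(-0.317 * 95)
N = 5.1817e-08

5.1817e-08


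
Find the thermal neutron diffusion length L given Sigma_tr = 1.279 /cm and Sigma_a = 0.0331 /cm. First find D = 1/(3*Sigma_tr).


D = 1 / (3 * Sigma_tr) = 1 / (3 * 1.279) = 0.2606203 cm
L = sqrt(D / Sigma_a)
L = sqrt(0.2606203 / 0.0331)
L = 2.8060 cm

2.8060


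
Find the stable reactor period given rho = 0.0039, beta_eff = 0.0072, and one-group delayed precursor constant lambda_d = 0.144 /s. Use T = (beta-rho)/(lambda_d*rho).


T = (beta - rho) / (lambda_d * rho)
T = (0.0072 - 0.0039) / (0.144 * 0.0039)
T = 5.8761 s

5.8761


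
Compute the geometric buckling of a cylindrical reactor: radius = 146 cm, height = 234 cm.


B^2 = (2.405/R)^2 + (pi/H)^2
B^2 = (2.405/146)^2 + (pi/234)^2
B^2 = 4.5159e-04 /cm^2

4.5159e-04


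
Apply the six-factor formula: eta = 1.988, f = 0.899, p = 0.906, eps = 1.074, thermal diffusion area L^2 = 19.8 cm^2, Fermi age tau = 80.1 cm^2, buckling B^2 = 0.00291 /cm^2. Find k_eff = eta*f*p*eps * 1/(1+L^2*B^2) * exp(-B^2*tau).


k_inf = eta*f*p*eps = 1.988*0.899*0.906*1.074 = 1.739036
P_TNL = 1/(1 + L^2*B^2) = 1/(1 + 19.8*0.00291) = 0.9455210
P_FNL = exp(-B^2*tau) = exp(-0.00291*80.1) = 0.7920815
k_eff = k_inf * P_TNL * P_FNL = 1.739036 * 0.9455210 * 0.7920815
k_eff = 1.3024

1.3024


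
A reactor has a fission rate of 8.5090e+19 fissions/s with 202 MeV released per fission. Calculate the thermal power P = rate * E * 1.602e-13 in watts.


P = fission_rate * E_MeV * 1.602e-13
P = 8.5090e+19 * 202 * 1.602e-13
P = 2.7535e+09 W

2.7535e+09


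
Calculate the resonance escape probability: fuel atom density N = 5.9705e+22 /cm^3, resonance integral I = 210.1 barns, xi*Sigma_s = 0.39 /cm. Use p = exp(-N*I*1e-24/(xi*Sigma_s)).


p = exp(-N * I * 1e-24 / (xi*Sigma_s))
p = exp(-5.9705e+22 * 210.1 * 1e-24 / 0.39)
p = 1.0747e-14

1.0747e-14


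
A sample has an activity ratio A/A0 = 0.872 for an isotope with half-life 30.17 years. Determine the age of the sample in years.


lambda = ln(2) / t_half = ln(2) / 30.17 = 0.02297472 /yr
t = -ln(A/A0) / lambda
t = -ln(0.872) / 0.02297472
t = 5.9616 yr

5.9616


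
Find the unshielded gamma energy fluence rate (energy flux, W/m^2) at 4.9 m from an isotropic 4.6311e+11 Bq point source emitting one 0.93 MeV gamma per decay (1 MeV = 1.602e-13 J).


psi = A * E * 1.602e-13 / (4*pi*r^2)
psi = 4.6311e+11 * 0.93 * 1.602e-13 / (4*pi*4.9^2)
psi = 2.2868e-04 W/m^2

2.2868e-04


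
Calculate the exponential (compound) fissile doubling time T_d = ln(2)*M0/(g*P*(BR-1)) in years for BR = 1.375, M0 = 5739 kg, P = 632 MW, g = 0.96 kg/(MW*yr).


Breeding gain G = BR - 1 = 1.375 - 1 = 0.375
Fissile production rate = g * P * G = 0.96 * 632 * 0.375 = 227.52 kg/yr
T_d = ln(2) * M0 / (g * P * G)
T_d = ln(2) * 5739 / 227.52 = 17.484 yr

17.484


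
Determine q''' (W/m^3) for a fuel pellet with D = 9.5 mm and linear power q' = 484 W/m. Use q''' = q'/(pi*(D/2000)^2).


r = D / 2 / 1000 = 9.5 / 2 / 1000 = 0.00475 m
q''' = q' / (pi * r^2)
q''' = 484 / (pi * 0.00475^2)
q''' = 6.8282e+06 W/m^3

6.8282e+06


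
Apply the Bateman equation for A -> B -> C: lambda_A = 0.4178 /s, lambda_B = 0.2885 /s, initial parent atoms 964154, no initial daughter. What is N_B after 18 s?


N_B(t) = lambda_A * N_A0 / (lambda_B - lambda_A) * [exp(-lambda_A*t) - exp(-lambda_B*t)]
exp(-0.4178*18) = 5.419158e-04; exp(-0.2885*18) = 0.005555316
N_B = 0.4178 * 964154 / (0.2885 - 0.4178) * (5.419158e-04 - 0.005555316)
N_B = 15619

15619


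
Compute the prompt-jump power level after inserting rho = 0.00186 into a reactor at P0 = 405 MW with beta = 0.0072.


P1/P0 = beta / (beta - rho)
P1/P0 = 0.0072 / (0.0072 - 0.00186) = 1.348315
P1 = 405 * 1.348315 = 546.07 MW

546.07


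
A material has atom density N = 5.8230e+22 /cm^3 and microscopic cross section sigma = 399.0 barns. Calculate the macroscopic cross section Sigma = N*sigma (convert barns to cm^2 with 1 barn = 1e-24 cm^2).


Sigma = N * sigma_barns * 1e-24
Sigma = 5.8230e+22 * 399.0 * 1e-24
Sigma = 23.234 /cm

23.234


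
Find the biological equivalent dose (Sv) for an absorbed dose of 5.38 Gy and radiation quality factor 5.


H = D * Q
H = 5.38 * 5
H = 26.900 Sv

26.900


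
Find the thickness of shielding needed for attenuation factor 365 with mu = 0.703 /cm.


x = ln(factor) / mu
x = ln(365) / 0.703
x = 8.3925 cm

8.3925


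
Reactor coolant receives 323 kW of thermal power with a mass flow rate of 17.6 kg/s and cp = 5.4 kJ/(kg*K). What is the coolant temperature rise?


dT = Q / (m_dot * cp)
dT = 323 / (17.6 * 5.4)
dT = 3.3986 C

3.3986


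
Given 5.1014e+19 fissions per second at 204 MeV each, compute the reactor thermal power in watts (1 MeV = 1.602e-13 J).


P = fission_rate * E_MeV * 1.602e-13
P = 5.1014e+19 * 204 * 1.602e-13
P = 1.6672e+09 W

1.6672e+09


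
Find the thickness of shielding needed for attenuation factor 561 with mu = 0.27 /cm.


x = ln(factor) / mu
x = ln(561) / 0.27
x = 23.443 cm

23.443


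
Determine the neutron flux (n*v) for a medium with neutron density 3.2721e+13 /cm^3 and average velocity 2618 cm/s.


phi = n * v
phi = 3.2721e+13 * 2618
phi = 8.5664e+16 /cm^2/s

8.5664e+16


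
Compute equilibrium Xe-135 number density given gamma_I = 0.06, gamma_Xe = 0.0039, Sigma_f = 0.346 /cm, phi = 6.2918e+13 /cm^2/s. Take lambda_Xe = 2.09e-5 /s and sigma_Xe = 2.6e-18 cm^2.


Xe_eq = (gamma_I + gamma_Xe) * Sigma_f * phi / (lambda_Xe + sigma_Xe * phi)
Numerator = (0.06 + 0.0039) * 0.346 * 6.2918e+13 = 1.391079e+12
Denominator = 2.09e-5 + 2.6e-18 * 6.2918e+13 = 1.844868e-04
Xe_eq = 1.391079e+12 / 1.844868e-04 = 7.5403e+15 /cm^3

7.5403e+15


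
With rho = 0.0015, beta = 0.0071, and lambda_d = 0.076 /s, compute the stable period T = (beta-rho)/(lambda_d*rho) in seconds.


T = (beta - rho) / (lambda_d * rho)
T = (0.0071 - 0.0015) / (0.076 * 0.0015)
T = 49.123 s

49.123


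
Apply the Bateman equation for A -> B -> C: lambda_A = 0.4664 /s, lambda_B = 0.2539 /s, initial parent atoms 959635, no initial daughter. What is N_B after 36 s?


N_B(t) = lambda_A * N_A0 / (lambda_B - lambda_A) * [exp(-lambda_A*t) - exp(-lambda_B*t)]
exp(-0.4664*36) = 5.105308e-08; exp(-0.2539*36) = 1.072444e-04
N_B = 0.4664 * 959635 / (0.2539 - 0.4664) * (5.105308e-08 - 1.072444e-04)
N_B = 225.77

225.77


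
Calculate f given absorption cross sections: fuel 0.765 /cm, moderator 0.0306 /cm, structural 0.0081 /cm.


f = Sigma_a_fuel / (Sigma_a_fuel + Sigma_a_mod + Sigma_a_other)
f = 0.765 / (0.765 + 0.0306 + 0.0081)
f = 0.95185

0.95185


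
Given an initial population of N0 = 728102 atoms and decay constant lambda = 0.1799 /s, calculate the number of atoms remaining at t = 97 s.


N = N0 * exp(-lambda * t)
N = 728102 * exp(-0.1799 * 97)
N = 0.019214

0.019214


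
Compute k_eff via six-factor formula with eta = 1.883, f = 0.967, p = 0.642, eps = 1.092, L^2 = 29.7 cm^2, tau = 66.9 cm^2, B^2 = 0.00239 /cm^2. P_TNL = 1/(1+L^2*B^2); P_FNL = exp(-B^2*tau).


k_inf = eta*f*p*eps = 1.883*0.967*0.642*1.092 = 1.276540
P_TNL = 1/(1 + L^2*B^2) = 1/(1 + 29.7*0.00239) = 0.9337216
P_FNL = exp(-B^2*tau) = exp(-0.00239*66.9) = 0.8522367
k_eff = k_inf * P_TNL * P_FNL = 1.276540 * 0.9337216 * 0.8522367
k_eff = 1.0158

1.0158


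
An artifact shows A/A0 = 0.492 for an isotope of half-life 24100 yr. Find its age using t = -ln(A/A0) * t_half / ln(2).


lambda = ln(2) / t_half = ln(2) / 24100 = 2.876129e-05 /yr
t = -ln(A/A0) / lambda
t = -ln(0.492) / 2.876129e-05
t = 24661 yr

24661


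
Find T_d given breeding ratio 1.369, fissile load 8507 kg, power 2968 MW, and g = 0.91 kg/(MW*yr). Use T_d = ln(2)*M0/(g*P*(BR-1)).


Breeding gain G = BR - 1 = 1.369 - 1 = 0.369
Fissile production rate = g * P * G = 0.91 * 2968 * 0.369 = 996.62472 kg/yr
T_d = ln(2) * M0 / (g * P * G)
T_d = ln(2) * 8507 / 996.62472 = 5.9166 yr

5.9166


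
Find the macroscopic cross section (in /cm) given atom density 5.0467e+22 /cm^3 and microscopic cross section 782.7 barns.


Sigma = N * sigma_barns * 1e-24
Sigma = 5.0467e+22 * 782.7 * 1e-24
Sigma = 39.501 /cm

39.501


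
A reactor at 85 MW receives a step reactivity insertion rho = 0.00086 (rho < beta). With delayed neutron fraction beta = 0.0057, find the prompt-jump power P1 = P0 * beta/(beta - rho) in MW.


P1/P0 = beta / (beta - rho)
P1/P0 = 0.0057 / (0.0057 - 0.00086) = 1.177686
P1 = 85 * 1.177686 = 100.10 MW

100.10


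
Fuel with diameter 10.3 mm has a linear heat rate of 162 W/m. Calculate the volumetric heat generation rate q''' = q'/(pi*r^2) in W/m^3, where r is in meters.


r = D / 2 / 1000 = 10.3 / 2 / 1000 = 0.00515 m
q''' = q' / (pi * r^2)
q''' = 162 / (pi * 0.00515^2)
q''' = 1.9442e+06 W/m^3

1.9442e+06


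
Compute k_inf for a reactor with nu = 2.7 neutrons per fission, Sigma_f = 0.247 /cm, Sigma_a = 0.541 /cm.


k_inf = nu * Sigma_f / Sigma_a
k_inf = 2.7 * 0.247 / 0.541
k_inf = 1.2327

1.2327


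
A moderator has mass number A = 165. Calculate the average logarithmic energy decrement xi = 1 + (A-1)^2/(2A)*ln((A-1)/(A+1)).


xi = 1 + (A-1)^2/(2A) * ln((A-1)/(A+1))
xi = 1 + (165-1)^2/(2*165) * ln((165-1)/(165 +1))
xi = 0.012072

0.012072


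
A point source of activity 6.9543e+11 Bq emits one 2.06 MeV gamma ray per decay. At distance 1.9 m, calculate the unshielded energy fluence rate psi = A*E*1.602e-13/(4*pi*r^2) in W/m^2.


psi = A * E * 1.602e-13 / (4*pi*r^2)
psi = 6.9543e+11 * 2.06 * 1.602e-13 / (4*pi*1.9^2)
psi = 0.0050590 W/m^2

0.0050590


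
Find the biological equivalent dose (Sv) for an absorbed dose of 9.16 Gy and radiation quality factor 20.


H = D * Q
H = 9.16 * 20
H = 183.20 Sv

183.20


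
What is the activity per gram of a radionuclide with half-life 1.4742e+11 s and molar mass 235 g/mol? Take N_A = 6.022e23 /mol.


lambda = ln(2) / t_half = ln(2) / 1.4742e+11 = 4.701853e-12 /s
SA = lambda * N_A / M
SA = 4.701853e-12 * 6.022e23 / 235
SA = 1.2049e+10 Bq/g

1.2049e+10


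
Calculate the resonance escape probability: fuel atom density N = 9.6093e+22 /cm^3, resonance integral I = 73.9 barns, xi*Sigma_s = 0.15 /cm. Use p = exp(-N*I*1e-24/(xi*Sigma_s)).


p = exp(-N * I * 1e-24 / (xi*Sigma_s))
p = exp(-9.6093e+22 * 73.9 * 1e-24 / 0.15)
p = 2.7524e-21

2.7524e-21


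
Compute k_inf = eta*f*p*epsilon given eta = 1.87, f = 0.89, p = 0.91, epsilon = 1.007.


k_inf = eta * f * p * epsilon
k_inf = 1.87 * 0.89 * 0.91 * 1.007
k_inf = 1.5251

1.5251


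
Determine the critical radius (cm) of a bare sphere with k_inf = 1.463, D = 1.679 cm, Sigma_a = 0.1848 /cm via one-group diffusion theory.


L^2 = D / Sigma_a = 1.679 / 0.1848 = 9.085498 cm^2
B_m^2 = (k_inf - 1) / L^2 = (1.463 - 1) / 9.085498 = 0.05096033 /cm^2
For a bare sphere: B_g = pi/R, so R_c = pi / sqrt(B_m^2)
R_c = pi / sqrt(0.05096033) = 13.917 cm

13.917


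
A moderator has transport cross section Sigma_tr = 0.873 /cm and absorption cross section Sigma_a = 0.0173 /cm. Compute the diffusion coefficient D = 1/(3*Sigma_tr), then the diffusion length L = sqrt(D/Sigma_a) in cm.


D = 1 / (3 * Sigma_tr) = 1 / (3 * 0.873) = 0.3818251 cm
L = sqrt(D / Sigma_a)
L = sqrt(0.3818251 / 0.0173)
L = 4.6980 cm

4.6980


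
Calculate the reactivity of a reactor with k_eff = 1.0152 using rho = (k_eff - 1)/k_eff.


rho = (k_eff - 1) / k_eff
rho = (1.0152 - 1) / 1.0152
rho = 0.014972

0.014972


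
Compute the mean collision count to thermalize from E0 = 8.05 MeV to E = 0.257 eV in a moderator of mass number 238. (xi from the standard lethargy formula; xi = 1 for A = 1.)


xi = 1 + (A-1)^2/(2A)*ln((A-1)/(A+1)) = 0.008379872 (for A = 238)
n = ln(E0/E) / xi
n = ln(8.05e6 / 0.257) / 0.008379872
n = ln(3.132296e+07) / 0.008379872 = 2059.7

2059.7


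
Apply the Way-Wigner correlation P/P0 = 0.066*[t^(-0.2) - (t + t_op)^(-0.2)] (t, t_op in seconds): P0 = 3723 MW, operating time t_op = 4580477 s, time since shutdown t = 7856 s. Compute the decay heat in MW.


P/P0 = 0.066 * [t^(-0.2) - (t + t_op)^(-0.2)]
P/P0 = 0.066 * [7856^(-0.2) - (7856 + 4580477)^(-0.2)]
P/P0 = 0.066 * [0.1663258 - 0.04652314] = 0.007906976
P = 3723 * 0.007906976 = 29.438 MW

29.438


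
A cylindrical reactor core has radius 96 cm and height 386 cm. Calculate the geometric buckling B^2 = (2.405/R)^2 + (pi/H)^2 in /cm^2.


B^2 = (2.405/R)^2 + (pi/H)^2
B^2 = (2.405/96)^2 + (pi/386)^2
B^2 = 6.9385e-04 /cm^2

6.9385e-04


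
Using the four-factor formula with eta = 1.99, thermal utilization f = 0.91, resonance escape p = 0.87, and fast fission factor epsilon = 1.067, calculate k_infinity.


k_inf = eta * f * p * epsilon
k_inf = 1.99 * 0.91 * 0.87 * 1.067
k_inf = 1.6810

1.6810


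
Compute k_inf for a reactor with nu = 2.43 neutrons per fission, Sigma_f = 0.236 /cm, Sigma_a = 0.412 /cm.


k_inf = nu * Sigma_f / Sigma_a
k_inf = 2.43 * 0.236 / 0.412
k_inf = 1.3919

1.3919


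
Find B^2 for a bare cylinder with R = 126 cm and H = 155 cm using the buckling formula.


B^2 = (2.405/R)^2 + (pi/H)^2
B^2 = (2.405/126)^2 + (pi/155)^2
B^2 = 7.7513e-04 /cm^2

7.7513e-04


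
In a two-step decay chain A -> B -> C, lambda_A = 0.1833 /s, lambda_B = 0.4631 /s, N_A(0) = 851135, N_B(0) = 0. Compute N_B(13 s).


N_B(t) = lambda_A * N_A0 / (lambda_B - lambda_A) * [exp(-lambda_A*t) - exp(-lambda_B*t)]
exp(-0.1833*13) = 0.09228257; exp(-0.4631*13) = 0.002428941
N_B = 0.1833 * 851135 / (0.4631 - 0.1833) * (0.09228257 - 0.002428941)
N_B = 50101

50101


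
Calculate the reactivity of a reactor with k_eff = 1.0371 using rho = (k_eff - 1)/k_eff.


rho = (k_eff - 1) / k_eff
rho = (1.0371 - 1) / 1.0371
rho = 0.035773

0.035773


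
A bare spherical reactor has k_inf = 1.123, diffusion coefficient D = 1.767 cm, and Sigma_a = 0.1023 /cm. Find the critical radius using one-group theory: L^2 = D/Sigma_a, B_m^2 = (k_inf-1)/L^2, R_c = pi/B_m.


L^2 = D / Sigma_a = 1.767 / 0.1023 = 17.27273 cm^2
B_m^2 = (k_inf - 1) / L^2 = (1.123 - 1) / 17.27273 = 0.007121052 /cm^2
For a bare sphere: B_g = pi/R, so R_c = pi / sqrt(B_m^2)
R_c = pi / sqrt(0.007121052) = 37.229 cm

37.229


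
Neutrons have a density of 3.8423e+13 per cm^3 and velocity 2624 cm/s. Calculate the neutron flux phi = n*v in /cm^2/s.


phi = n * v
phi = 3.8423e+13 * 2624
phi = 1.0082e+17 /cm^2/s

1.0082e+17


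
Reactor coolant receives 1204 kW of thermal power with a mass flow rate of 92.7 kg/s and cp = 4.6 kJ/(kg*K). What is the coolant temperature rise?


dT = Q / (m_dot * cp)
dT = 1204 / (92.7 * 4.6)
dT = 2.8235 C

2.8235


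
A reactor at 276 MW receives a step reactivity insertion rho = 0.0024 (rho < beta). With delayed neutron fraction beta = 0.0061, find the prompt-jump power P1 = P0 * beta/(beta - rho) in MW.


P1/P0 = beta / (beta - rho)
P1/P0 = 0.0061 / (0.0061 - 0.0024) = 1.648649
P1 = 276 * 1.648649 = 455.03 MW

455.03


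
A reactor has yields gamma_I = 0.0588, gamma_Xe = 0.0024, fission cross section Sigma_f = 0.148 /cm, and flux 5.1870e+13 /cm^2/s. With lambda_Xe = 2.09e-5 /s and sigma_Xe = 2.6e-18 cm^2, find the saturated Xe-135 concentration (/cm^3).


Xe_eq = (gamma_I + gamma_Xe) * Sigma_f * phi / (lambda_Xe + sigma_Xe * phi)
Numerator = (0.0588 + 0.0024) * 0.148 * 5.1870e+13 = 4.698177e+11
Denominator = 2.09e-5 + 2.6e-18 * 5.1870e+13 = 1.557620e-04
Xe_eq = 4.698177e+11 / 1.557620e-04 = 3.0163e+15 /cm^3

3.0163e+15


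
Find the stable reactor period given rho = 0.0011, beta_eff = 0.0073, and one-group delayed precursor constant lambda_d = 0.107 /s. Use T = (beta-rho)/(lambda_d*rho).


T = (beta - rho) / (lambda_d * rho)
T = (0.0073 - 0.0011) / (0.107 * 0.0011)
T = 52.676 s

52.676


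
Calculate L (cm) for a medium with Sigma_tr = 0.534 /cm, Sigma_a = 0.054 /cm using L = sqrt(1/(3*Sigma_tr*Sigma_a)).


D = 1 / (3 * Sigma_tr) = 1 / (3 * 0.534) = 0.6242197 cm
L = sqrt(D / Sigma_a)
L = sqrt(0.6242197 / 0.054)
L = 3.3999 cm

3.3999


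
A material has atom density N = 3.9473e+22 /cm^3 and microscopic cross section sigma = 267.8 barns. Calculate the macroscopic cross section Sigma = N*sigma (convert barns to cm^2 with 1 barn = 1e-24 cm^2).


Sigma = N * sigma_barns * 1e-24
Sigma = 3.9473e+22 * 267.8 * 1e-24
Sigma = 10.571 /cm

10.571


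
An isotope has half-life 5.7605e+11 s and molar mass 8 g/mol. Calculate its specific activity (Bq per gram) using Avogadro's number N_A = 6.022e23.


lambda = ln(2) / t_half = ln(2) / 5.7605e+11 = 1.203276e-12 /s
SA = lambda * N_A / M
SA = 1.203276e-12 * 6.022e23 / 8
SA = 9.0577e+10 Bq/g

9.0577e+10


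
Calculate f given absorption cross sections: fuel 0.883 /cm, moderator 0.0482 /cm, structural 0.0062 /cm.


f = Sigma_a_fuel / (Sigma_a_fuel + Sigma_a_mod + Sigma_a_other)
f = 0.883 / (0.883 + 0.0482 + 0.0062)
f = 0.94197

0.94197


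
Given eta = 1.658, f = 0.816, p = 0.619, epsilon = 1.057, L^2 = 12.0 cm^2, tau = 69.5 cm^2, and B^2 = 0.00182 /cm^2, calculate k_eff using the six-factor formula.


k_inf = eta*f*p*eps = 1.658*0.816*0.619*1.057 = 0.8851978
P_TNL = 1/(1 + L^2*B^2) = 1/(1 + 12.0*0.00182) = 0.9786268
P_FNL = exp(-B^2*tau) = exp(-0.00182*69.5) = 0.8811830
k_eff = k_inf * P_TNL * P_FNL = 0.8851978 * 0.9786268 * 0.8811830
k_eff = 0.76335

0.76335


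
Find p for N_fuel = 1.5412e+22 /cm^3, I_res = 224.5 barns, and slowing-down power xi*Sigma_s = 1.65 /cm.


p = exp(-N * I * 1e-24 / (xi*Sigma_s))
p = exp(-1.5412e+22 * 224.5 * 1e-24 / 1.65)
p = 0.12283

0.12283


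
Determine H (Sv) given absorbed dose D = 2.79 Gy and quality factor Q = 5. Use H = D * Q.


H = D * Q
H = 2.79 * 5
H = 13.950 Sv

13.950


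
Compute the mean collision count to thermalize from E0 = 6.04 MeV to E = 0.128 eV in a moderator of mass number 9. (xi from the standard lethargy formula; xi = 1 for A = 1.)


xi = 1 + (A-1)^2/(2A)*ln((A-1)/(A+1)) = 0.2066007 (for A = 9)
n = ln(E0/E) / xi
n = ln(6.04e6 / 0.128) / 0.2066007
n = ln(4.718750e+07) / 0.2066007 = 85.526

85.526


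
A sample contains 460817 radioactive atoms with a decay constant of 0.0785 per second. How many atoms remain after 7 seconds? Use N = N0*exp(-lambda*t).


N = N0 * exp(-lambda * t)
N = 460817 * exp(-0.0785 * 7)
N = 266001

266001


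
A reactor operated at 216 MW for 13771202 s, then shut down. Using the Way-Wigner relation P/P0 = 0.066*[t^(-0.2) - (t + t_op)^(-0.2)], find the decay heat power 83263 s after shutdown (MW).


P/P0 = 0.066 * [t^(-0.2) - (t + t_op)^(-0.2)]
P/P0 = 0.066 * [83263^(-0.2) - (83263 + 13771202)^(-0.2)]
P/P0 = 0.066 * [0.1037312 - 0.03729770] = 0.004384611
P = 216 * 0.004384611 = 0.94708 MW

0.94708


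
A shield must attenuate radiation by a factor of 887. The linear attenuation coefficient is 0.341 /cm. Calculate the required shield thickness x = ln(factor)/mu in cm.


x = ln(factor) / mu
x = ln(887) / 0.341
x = 19.906 cm

19.906


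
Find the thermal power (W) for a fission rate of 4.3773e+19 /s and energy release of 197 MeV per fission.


P = fission_rate * E_MeV * 1.602e-13
P = 4.3773e+19 * 197 * 1.602e-13
P = 1.3814e+09 W

1.3814e+09


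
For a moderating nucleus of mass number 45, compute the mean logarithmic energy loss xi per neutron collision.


xi = 1 + (A-1)^2/(2A) * ln((A-1)/(A+1))
xi = 1 + (45-1)^2/(2*45) * ln((45-1)/(45 +1))
xi = 0.043793

0.043793


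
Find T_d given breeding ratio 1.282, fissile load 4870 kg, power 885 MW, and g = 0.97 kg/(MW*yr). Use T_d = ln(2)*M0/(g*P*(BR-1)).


Breeding gain G = BR - 1 = 1.282 - 1 = 0.282
Fissile production rate = g * P * G = 0.97 * 885 * 0.282 = 242.0829 kg/yr
T_d = ln(2) * M0 / (g * P * G)
T_d = ln(2) * 4870 / 242.0829 = 13.944 yr

13.944


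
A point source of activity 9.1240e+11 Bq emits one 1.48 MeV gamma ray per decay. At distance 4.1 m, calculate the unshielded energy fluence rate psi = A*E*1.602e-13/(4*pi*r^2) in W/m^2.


psi = A * E * 1.602e-13 / (4*pi*r^2)
psi = 9.1240e+11 * 1.48 * 1.602e-13 / (4*pi*4.1^2)
psi = 0.0010241 W/m^2

0.0010241


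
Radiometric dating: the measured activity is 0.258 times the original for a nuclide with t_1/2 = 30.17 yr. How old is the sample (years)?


lambda = ln(2) / t_half = ln(2) / 30.17 = 0.02297472 /yr
t = -ln(A/A0) / lambda
t = -ln(0.258) / 0.02297472
t = 58.969 yr

58.969


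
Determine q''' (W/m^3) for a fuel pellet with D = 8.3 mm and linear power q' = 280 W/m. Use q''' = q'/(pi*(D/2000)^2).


r = D / 2 / 1000 = 8.3 / 2 / 1000 = 0.00415 m
q''' = q' / (pi * r^2)
q''' = 280 / (pi * 0.00415^2)
q''' = 5.1750e+06 W/m^3

5.1750e+06


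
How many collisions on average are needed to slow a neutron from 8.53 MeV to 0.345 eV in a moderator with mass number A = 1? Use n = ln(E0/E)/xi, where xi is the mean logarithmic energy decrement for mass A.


xi = 1 + (A-1)^2/(2A)*ln((A-1)/(A+1)) = 1 (for A = 1)
n = ln(E0/E) / xi
n = ln(8.53e6 / 0.345) / 1
n = ln(2.472464e+07) / 1 = 17.023

17.023


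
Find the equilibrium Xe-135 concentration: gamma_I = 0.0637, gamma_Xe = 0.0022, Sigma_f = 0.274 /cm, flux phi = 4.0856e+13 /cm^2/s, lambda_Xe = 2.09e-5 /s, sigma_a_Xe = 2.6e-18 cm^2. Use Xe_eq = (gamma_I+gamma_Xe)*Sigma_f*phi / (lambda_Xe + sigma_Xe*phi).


Xe_eq = (gamma_I + gamma_Xe) * Sigma_f * phi / (lambda_Xe + sigma_Xe * phi)
Numerator = (0.0637 + 0.0022) * 0.274 * 4.0856e+13 = 7.377204e+11
Denominator = 2.09e-5 + 2.6e-18 * 4.0856e+13 = 1.271256e-04
Xe_eq = 7.377204e+11 / 1.271256e-04 = 5.8031e+15 /cm^3

5.8031e+15


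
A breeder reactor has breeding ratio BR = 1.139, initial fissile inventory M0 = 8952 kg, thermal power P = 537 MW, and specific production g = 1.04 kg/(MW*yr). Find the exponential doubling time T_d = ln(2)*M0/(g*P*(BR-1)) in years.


Breeding gain G = BR - 1 = 1.139 - 1 = 0.139
Fissile production rate = g * P * G = 1.04 * 537 * 0.139 = 77.62872 kg/yr
T_d = ln(2) * M0 / (g * P * G)
T_d = ln(2) * 8952 / 77.62872 = 79.932 yr

79.932


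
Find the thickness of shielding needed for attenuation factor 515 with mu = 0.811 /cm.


x = ln(factor) / mu
x = ln(515) / 0.811
x = 7.6993 cm

7.6993


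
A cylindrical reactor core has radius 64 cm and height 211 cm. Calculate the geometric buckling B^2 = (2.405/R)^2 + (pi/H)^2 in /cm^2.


B^2 = (2.405/R)^2 + (pi/H)^2
B^2 = (2.405/64)^2 + (pi/211)^2
B^2 = 0.0016338 /cm^2

0.0016338


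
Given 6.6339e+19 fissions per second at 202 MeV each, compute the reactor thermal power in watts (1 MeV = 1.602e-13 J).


P = fission_rate * E_MeV * 1.602e-13
P = 6.6339e+19 * 202 * 1.602e-13
P = 2.1468e+09 W

2.1468e+09


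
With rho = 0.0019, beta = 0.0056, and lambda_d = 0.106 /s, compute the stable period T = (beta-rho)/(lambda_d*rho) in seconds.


T = (beta - rho) / (lambda_d * rho)
T = (0.0056 - 0.0019) / (0.106 * 0.0019)
T = 18.371 s

18.371


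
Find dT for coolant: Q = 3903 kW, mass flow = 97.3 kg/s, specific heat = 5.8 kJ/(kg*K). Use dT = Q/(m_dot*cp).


dT = Q / (m_dot * cp)
dT = 3903 / (97.3 * 5.8)
dT = 6.9160 C

6.9160


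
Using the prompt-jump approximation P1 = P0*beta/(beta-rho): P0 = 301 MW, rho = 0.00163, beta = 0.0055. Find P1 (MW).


P1/P0 = beta / (beta - rho)
P1/P0 = 0.0055 / (0.0055 - 0.00163) = 1.421189
P1 = 301 * 1.421189 = 427.78 MW

427.78


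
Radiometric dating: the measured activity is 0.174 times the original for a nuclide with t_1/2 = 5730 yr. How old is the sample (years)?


lambda = ln(2) / t_half = ln(2) / 5730 = 1.209681e-04 /yr
t = -ln(A/A0) / lambda
t = -ln(0.174) / 1.209681e-04
t = 14456 yr

14456


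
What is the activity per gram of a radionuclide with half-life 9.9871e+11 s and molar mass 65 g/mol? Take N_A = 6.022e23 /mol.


lambda = ln(2) / t_half = ln(2) / 9.9871e+11 = 6.940425e-13 /s
SA = lambda * N_A / M
SA = 6.940425e-13 * 6.022e23 / 65
SA = 6.4300e+09 Bq/g

6.4300e+09


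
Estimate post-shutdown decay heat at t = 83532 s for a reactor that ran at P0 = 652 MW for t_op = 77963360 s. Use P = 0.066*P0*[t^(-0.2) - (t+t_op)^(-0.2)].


P/P0 = 0.066 * [t^(-0.2) - (t + t_op)^(-0.2)]
P/P0 = 0.066 * [83532^(-0.2) - (83532 + 77963360)^(-0.2)]
P/P0 = 0.066 * [0.1036643 - 0.02639544] = 0.005099745
P = 652 * 0.005099745 = 3.3250 MW

3.3250


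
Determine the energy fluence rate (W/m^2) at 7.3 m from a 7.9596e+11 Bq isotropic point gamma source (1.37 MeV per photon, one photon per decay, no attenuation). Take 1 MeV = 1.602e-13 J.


psi = A * E * 1.602e-13 / (4*pi*r^2)
psi = 7.9596e+11 * 1.37 * 1.602e-13 / (4*pi*7.3^2)
psi = 2.6087e-04 W/m^2

2.6087e-04


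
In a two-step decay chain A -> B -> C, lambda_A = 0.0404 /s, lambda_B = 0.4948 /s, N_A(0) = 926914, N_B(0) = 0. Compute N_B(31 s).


N_B(t) = lambda_A * N_A0 / (lambda_B - lambda_A) * [exp(-lambda_A*t) - exp(-lambda_B*t)]
exp(-0.0404*31) = 0.2858180; exp(-0.4948*31) = 2.179936e-07
N_B = 0.0404 * 926914 / (0.4948 - 0.0404) * (0.2858180 - 2.179936e-07)
N_B = 23554

23554


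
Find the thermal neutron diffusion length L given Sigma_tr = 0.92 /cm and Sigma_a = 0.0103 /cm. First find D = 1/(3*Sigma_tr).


D = 1 / (3 * Sigma_tr) = 1 / (3 * 0.92) = 0.3623188 cm
L = sqrt(D / Sigma_a)
L = sqrt(0.3623188 / 0.0103)
L = 5.9310 cm

5.9310


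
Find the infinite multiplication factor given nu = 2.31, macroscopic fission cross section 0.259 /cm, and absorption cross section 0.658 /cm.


k_inf = nu * Sigma_f / Sigma_a
k_inf = 2.31 * 0.259 / 0.658
k_inf = 0.90926

0.90926


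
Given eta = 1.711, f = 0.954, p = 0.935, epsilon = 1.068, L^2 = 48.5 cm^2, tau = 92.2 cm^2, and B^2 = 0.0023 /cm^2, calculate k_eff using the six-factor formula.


k_inf = eta*f*p*eps = 1.711*0.954*0.935*1.068 = 1.629976
P_TNL = 1/(1 + L^2*B^2) = 1/(1 + 48.5*0.0023) = 0.8996446
P_FNL = exp(-B^2*tau) = exp(-0.0023*92.2) = 0.8089162
k_eff = k_inf * P_TNL * P_FNL = 1.629976 * 0.8996446 * 0.8089162
k_eff = 1.1862

1.1862


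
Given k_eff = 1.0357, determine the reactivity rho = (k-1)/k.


rho = (k_eff - 1) / k_eff
rho = (1.0357 - 1) / 1.0357
rho = 0.034469

0.034469


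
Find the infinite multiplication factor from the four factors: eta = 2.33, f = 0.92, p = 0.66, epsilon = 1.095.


k_inf = eta * f * p * epsilon
k_inf = 2.33 * 0.92 * 0.66 * 1.095
k_inf = 1.5492

1.5492


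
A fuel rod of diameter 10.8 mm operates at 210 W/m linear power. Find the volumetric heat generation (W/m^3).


r = D / 2 / 1000 = 10.8 / 2 / 1000 = 0.0054 m
q''' = q' / (pi * r^2)
q''' = 210 / (pi * 0.0054^2)
q''' = 2.2924e+06 W/m^3

2.2924e+06


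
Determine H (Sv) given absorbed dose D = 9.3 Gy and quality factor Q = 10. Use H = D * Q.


H = D * Q
H = 9.3 * 10
H = 93.000 Sv

93.000


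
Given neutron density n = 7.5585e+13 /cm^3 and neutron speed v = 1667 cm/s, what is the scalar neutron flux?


phi = n * v
phi = 7.5585e+13 * 1667
phi = 1.2600e+17 /cm^2/s

1.2600e+17


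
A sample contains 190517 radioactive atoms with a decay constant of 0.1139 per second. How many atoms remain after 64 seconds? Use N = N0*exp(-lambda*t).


N = N0 * exp(-lambda * t)
N = 190517 * exp(-0.1139 * 64)
N = 130.05

130.05


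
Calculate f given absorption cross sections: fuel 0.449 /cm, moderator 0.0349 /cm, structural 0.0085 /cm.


f = Sigma_a_fuel / (Sigma_a_fuel + Sigma_a_mod + Sigma_a_other)
f = 0.449 / (0.449 + 0.0349 + 0.0085)
f = 0.91186

0.91186


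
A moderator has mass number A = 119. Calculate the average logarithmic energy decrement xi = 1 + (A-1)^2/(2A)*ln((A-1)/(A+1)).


xi = 1 + (A-1)^2/(2A) * ln((A-1)/(A+1))
xi = 1 + (119-1)^2/(2*119) * ln((119-1)/(119 +1))
xi = 0.016713

0.016713


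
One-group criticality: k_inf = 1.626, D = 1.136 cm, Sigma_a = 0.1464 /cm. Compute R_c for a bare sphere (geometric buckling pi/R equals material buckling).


L^2 = D / Sigma_a = 1.136 / 0.1464 = 7.759563 cm^2
B_m^2 = (k_inf - 1) / L^2 = (1.626 - 1) / 7.759563 = 0.08067465 /cm^2
For a bare sphere: B_g = pi/R, so R_c = pi / sqrt(B_m^2)
R_c = pi / sqrt(0.08067465) = 11.061 cm

11.061


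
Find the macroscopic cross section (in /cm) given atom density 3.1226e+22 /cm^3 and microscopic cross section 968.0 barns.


Sigma = N * sigma_barns * 1e-24
Sigma = 3.1226e+22 * 968.0 * 1e-24
Sigma = 30.227 /cm

30.227


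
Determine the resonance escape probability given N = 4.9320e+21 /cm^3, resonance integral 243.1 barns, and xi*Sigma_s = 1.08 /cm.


p = exp(-N * I * 1e-24 / (xi*Sigma_s))
p = exp(-4.9320e+21 * 243.1 * 1e-24 / 1.08)
p = 0.32951

0.32951


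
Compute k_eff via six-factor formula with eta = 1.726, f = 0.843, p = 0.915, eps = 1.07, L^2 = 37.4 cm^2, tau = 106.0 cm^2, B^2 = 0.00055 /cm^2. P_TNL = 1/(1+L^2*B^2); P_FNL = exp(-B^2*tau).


k_inf = eta*f*p*eps = 1.726*0.843*0.915*1.07 = 1.424535
P_TNL = 1/(1 + L^2*B^2) = 1/(1 + 37.4*0.00055) = 0.9798446
P_FNL = exp(-B^2*tau) = exp(-0.00055*106.0) = 0.9433669
k_eff = k_inf * P_TNL * P_FNL = 1.424535 * 0.9798446 * 0.9433669
k_eff = 1.3168

1.3168


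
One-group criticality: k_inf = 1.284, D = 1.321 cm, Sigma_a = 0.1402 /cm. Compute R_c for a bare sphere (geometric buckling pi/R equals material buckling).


L^2 = D / Sigma_a = 1.321 / 0.1402 = 9.422254 cm^2
B_m^2 = (k_inf - 1) / L^2 = (1.284 - 1) / 9.422254 = 0.03014141 /cm^2
For a bare sphere: B_g = pi/R, so R_c = pi / sqrt(B_m^2)
R_c = pi / sqrt(0.03014141) = 18.095 cm

18.095


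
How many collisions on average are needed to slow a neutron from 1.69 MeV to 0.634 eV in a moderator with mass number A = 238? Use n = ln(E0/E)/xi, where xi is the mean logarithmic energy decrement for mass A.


xi = 1 + (A-1)^2/(2A)*ln((A-1)/(A+1)) = 0.008379872 (for A = 238)
n = ln(E0/E) / xi
n = ln(1.69e6 / 0.634) / 0.008379872
n = ln(2.665615e+06) / 0.008379872 = 1765.7

1765.7


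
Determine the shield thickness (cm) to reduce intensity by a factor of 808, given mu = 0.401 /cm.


x = ln(factor) / mu
x = ln(808) / 0.401
x = 16.695 cm

16.695


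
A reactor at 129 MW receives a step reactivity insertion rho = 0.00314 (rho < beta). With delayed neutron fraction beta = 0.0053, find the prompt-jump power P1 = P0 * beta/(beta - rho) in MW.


P1/P0 = beta / (beta - rho)
P1/P0 = 0.0053 / (0.0053 - 0.00314) = 2.453704
P1 = 129 * 2.453704 = 316.53 MW

316.53


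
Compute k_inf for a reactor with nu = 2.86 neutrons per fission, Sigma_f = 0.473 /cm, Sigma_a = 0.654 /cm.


k_inf = nu * Sigma_f / Sigma_a
k_inf = 2.86 * 0.473 / 0.654
k_inf = 2.0685

2.0685


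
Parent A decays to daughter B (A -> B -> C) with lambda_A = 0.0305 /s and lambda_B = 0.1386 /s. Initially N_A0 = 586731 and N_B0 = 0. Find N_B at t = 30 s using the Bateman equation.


N_B(t) = lambda_A * N_A0 / (lambda_B - lambda_A) * [exp(-lambda_A*t) - exp(-lambda_B*t)]
exp(-0.0305*30) = 0.4005166; exp(-0.1386*30) = 0.01563880
N_B = 0.0305 * 586731 / (0.1386 - 0.0305) * (0.4005166 - 0.01563880)
N_B = 63714

63714


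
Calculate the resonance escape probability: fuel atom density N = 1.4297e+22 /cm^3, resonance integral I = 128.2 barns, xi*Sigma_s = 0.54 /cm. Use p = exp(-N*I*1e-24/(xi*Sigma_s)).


p = exp(-N * I * 1e-24 / (xi*Sigma_s))
p = exp(-1.4297e+22 * 128.2 * 1e-24 / 0.54)
p = 0.033567

0.033567


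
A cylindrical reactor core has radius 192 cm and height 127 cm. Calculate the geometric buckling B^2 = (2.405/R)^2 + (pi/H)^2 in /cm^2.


B^2 = (2.405/R)^2 + (pi/H)^2
B^2 = (2.405/192)^2 + (pi/127)^2
B^2 = 7.6882e-04 /cm^2

7.6882e-04


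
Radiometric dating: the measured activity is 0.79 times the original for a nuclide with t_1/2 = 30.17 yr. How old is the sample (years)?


lambda = ln(2) / t_half = ln(2) / 30.17 = 0.02297472 /yr
t = -ln(A/A0) / lambda
t = -ln(0.79) / 0.02297472
t = 10.260 yr

10.260


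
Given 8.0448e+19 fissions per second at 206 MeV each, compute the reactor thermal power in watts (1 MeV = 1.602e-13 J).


P = fission_rate * E_MeV * 1.602e-13
P = 8.0448e+19 * 206 * 1.602e-13
P = 2.6549e+09 W

2.6549e+09


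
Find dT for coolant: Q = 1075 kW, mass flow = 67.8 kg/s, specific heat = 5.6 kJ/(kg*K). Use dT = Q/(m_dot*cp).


dT = Q / (m_dot * cp)
dT = 1075 / (67.8 * 5.6)
dT = 2.8313 C

2.8313


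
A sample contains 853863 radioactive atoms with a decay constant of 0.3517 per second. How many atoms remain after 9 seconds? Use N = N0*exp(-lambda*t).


N = N0 * exp(-lambda * t)
N = 853863 * exp(-0.3517 * 9)
N = 36034

36034


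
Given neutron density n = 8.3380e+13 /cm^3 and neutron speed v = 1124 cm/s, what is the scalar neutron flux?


phi = n * v
phi = 8.3380e+13 * 1124
phi = 9.3719e+16 /cm^2/s

9.3719e+16


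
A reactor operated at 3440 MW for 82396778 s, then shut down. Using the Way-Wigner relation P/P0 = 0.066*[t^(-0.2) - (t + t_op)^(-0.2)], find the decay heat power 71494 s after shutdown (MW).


P/P0 = 0.066 * [t^(-0.2) - (t + t_op)^(-0.2)]
P/P0 = 0.066 * [71494^(-0.2) - (71494 + 82396778)^(-0.2)]
P/P0 = 0.066 * [0.1069415 - 0.02610614] = 0.005335134
P = 3440 * 0.005335134 = 18.353 MW

18.353


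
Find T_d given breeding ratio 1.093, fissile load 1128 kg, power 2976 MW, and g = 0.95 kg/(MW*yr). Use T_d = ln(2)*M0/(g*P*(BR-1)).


Breeding gain G = BR - 1 = 1.093 - 1 = 0.093
Fissile production rate = g * P * G = 0.95 * 2976 * 0.093 = 262.9296 kg/yr
T_d = ln(2) * M0 / (g * P * G)
T_d = ln(2) * 1128 / 262.9296 = 2.9737 yr

2.9737


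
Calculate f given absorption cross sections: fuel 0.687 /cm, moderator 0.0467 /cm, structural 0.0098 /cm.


f = Sigma_a_fuel / (Sigma_a_fuel + Sigma_a_mod + Sigma_a_other)
f = 0.687 / (0.687 + 0.0467 + 0.0098)
f = 0.92401

0.92401


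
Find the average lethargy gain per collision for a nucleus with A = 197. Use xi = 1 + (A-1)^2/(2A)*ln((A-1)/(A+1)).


xi = 1 + (A-1)^2/(2A) * ln((A-1)/(A+1))
xi = 1 + (197-1)^2/(2*197) * ln((197-1)/(197 +1))
xi = 0.010118

0.010118


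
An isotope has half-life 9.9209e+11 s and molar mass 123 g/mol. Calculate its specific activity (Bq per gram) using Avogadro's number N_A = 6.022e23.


lambda = ln(2) / t_half = ln(2) / 9.9209e+11 = 6.986737e-13 /s
SA = lambda * N_A / M
SA = 6.986737e-13 * 6.022e23 / 123
SA = 3.4207e+09 Bq/g

3.4207e+09


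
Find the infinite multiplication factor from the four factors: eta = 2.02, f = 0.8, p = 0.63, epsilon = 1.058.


k_inf = eta * f * p * epsilon
k_inf = 2.02 * 0.8 * 0.63 * 1.058
k_inf = 1.0771

1.0771


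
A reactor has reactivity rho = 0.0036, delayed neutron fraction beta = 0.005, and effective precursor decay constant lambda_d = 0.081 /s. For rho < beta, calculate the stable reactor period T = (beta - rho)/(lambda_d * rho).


T = (beta - rho) / (lambda_d * rho)
T = (0.005 - 0.0036) / (0.081 * 0.0036)
T = 4.8011 s

4.8011


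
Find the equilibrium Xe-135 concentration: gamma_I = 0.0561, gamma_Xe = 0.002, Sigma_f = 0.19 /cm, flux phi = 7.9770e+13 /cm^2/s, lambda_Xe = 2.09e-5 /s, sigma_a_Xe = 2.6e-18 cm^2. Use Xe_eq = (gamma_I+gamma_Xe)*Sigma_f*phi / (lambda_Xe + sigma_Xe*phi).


Xe_eq = (gamma_I + gamma_Xe) * Sigma_f * phi / (lambda_Xe + sigma_Xe * phi)
Numerator = (0.0561 + 0.002) * 0.19 * 7.9770e+13 = 8.805810e+11
Denominator = 2.09e-5 + 2.6e-18 * 7.9770e+13 = 2.283020e-04
Xe_eq = 8.805810e+11 / 2.283020e-04 = 3.8571e+15 /cm^3

3.8571e+15
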